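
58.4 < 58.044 False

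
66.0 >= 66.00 True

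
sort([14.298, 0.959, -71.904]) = [-71.904, 0.959, 14.298]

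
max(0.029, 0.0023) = 0.029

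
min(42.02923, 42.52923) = 42.02923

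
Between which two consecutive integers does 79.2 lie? 79 and 80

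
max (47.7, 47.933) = 47.933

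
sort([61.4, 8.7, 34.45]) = [8.7, 34.45, 61.4]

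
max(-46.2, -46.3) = -46.2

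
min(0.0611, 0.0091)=0.0091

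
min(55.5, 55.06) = 55.06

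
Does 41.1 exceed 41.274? No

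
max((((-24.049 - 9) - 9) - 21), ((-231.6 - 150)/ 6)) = -63.049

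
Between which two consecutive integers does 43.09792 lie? 43 and 44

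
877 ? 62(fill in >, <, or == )>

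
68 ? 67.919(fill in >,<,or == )>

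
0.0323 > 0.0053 True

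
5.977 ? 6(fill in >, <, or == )<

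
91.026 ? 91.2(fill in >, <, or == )<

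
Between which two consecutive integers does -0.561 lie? -1 and 0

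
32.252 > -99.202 True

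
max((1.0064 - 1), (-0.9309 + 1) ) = 0.0691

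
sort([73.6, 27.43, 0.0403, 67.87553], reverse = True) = [73.6, 67.87553, 27.43, 0.0403]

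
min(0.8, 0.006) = 0.006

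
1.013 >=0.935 True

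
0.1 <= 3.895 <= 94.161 True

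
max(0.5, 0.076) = 0.5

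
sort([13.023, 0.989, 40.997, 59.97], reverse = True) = [59.97, 40.997, 13.023, 0.989]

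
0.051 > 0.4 False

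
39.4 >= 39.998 False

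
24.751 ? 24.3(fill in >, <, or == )>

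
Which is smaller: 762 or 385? 385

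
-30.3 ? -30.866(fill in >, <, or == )>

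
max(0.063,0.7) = 0.7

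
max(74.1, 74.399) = 74.399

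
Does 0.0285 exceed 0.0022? Yes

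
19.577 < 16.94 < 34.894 False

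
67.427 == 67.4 False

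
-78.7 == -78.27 False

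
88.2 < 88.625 True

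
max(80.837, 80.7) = 80.837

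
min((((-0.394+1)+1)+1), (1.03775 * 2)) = 2.0755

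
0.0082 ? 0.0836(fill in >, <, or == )<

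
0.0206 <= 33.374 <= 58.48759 True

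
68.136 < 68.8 True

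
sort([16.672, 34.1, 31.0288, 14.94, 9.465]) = [9.465, 14.94, 16.672, 31.0288, 34.1]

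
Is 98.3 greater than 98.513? No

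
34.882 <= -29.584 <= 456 False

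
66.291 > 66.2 True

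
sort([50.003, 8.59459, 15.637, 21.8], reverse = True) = [50.003, 21.8, 15.637, 8.59459]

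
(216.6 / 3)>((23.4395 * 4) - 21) False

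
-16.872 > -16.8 False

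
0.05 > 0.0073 True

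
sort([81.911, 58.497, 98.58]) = [58.497, 81.911, 98.58]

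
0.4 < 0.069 False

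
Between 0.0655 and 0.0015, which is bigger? 0.0655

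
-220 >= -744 True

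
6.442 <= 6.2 False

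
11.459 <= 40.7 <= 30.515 False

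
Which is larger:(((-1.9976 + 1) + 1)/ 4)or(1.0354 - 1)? (1.0354 - 1)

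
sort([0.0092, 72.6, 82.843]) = [0.0092, 72.6, 82.843]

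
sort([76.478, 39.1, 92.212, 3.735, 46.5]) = [3.735, 39.1, 46.5, 76.478, 92.212]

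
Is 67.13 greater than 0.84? Yes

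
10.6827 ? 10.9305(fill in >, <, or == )<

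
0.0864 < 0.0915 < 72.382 True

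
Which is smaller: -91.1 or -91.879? -91.879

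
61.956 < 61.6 False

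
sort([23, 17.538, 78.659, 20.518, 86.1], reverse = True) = [86.1, 78.659, 23, 20.518, 17.538]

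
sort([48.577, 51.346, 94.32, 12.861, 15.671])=[12.861, 15.671, 48.577, 51.346, 94.32]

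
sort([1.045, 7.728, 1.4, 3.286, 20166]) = [1.045, 1.4, 3.286, 7.728, 20166]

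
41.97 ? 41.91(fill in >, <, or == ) >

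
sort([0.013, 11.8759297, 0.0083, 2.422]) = [0.0083, 0.013, 2.422, 11.8759297]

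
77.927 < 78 True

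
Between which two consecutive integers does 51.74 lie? 51 and 52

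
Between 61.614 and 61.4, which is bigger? 61.614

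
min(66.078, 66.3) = 66.078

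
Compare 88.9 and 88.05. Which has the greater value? 88.9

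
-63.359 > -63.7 True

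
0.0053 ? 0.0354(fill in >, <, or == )<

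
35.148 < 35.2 True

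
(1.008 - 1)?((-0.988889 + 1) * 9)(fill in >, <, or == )<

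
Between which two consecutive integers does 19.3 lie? 19 and 20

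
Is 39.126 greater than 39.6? No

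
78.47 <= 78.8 True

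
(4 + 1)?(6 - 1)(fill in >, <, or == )==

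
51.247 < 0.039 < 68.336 False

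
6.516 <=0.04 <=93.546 False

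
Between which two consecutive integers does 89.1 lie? 89 and 90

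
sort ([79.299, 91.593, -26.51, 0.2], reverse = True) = [91.593, 79.299, 0.2, -26.51]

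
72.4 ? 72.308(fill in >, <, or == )>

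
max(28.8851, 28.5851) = 28.8851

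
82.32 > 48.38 True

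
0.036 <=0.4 True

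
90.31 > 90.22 True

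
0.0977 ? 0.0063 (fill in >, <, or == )>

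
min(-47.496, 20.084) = -47.496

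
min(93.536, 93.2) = 93.2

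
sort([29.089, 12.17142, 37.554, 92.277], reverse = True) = [92.277, 37.554, 29.089, 12.17142]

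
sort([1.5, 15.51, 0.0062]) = [0.0062, 1.5, 15.51]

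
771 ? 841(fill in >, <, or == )<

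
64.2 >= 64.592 False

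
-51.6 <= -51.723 False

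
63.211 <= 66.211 True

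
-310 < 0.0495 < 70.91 True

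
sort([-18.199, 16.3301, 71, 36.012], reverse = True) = [71, 36.012, 16.3301, -18.199]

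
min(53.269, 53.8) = 53.269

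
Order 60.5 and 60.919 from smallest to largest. 60.5, 60.919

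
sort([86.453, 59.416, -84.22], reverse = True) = [86.453, 59.416, -84.22]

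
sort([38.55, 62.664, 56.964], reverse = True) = [62.664, 56.964, 38.55]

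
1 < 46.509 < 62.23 True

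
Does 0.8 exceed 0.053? Yes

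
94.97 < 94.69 False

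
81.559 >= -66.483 True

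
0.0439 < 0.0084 False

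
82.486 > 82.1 True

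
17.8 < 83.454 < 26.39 False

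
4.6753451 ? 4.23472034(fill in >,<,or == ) >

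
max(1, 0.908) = 1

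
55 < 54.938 False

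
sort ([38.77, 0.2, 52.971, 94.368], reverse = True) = [94.368, 52.971, 38.77, 0.2]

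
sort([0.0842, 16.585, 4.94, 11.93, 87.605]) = [0.0842, 4.94, 11.93, 16.585, 87.605]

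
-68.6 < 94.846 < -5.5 False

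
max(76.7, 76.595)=76.7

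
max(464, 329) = 464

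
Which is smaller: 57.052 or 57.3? 57.052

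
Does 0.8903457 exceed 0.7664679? Yes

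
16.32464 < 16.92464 True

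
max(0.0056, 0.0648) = 0.0648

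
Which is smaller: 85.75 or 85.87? 85.75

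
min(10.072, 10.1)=10.072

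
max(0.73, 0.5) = 0.73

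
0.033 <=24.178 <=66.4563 True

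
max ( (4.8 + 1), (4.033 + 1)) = 5.8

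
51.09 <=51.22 True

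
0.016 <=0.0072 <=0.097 False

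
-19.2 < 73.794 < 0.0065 False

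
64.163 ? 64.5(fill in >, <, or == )<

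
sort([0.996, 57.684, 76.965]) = [0.996, 57.684, 76.965]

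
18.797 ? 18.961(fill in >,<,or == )<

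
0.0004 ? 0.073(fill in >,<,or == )<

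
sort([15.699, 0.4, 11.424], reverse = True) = [15.699, 11.424, 0.4]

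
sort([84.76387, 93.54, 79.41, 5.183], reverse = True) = [93.54, 84.76387, 79.41, 5.183]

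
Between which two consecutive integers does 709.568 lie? 709 and 710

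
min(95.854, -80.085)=-80.085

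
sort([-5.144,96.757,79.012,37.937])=[-5.144,37.937,79.012,96.757]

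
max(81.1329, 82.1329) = 82.1329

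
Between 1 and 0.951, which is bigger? 1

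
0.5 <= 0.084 False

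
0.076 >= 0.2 False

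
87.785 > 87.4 True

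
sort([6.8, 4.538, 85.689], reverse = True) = [85.689, 6.8, 4.538]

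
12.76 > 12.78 False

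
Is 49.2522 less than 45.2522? No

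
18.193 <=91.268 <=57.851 False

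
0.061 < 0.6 True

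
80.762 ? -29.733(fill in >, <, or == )>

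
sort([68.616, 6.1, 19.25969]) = [6.1, 19.25969, 68.616]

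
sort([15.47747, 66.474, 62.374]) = [15.47747, 62.374, 66.474]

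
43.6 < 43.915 True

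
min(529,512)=512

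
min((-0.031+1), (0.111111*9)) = 0.969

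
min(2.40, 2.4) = 2.40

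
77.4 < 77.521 True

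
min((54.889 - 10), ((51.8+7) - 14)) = 44.8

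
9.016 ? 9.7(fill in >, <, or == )<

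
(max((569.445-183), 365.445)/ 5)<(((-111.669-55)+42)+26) False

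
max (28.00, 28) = 28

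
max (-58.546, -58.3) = -58.3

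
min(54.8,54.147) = 54.147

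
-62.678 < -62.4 True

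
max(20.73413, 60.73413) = 60.73413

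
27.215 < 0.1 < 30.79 False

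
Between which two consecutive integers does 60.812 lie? 60 and 61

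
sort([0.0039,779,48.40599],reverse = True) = [779,48.40599,0.0039]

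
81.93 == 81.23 False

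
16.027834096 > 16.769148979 False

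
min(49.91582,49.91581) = 49.91581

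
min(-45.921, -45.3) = -45.921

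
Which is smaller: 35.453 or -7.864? -7.864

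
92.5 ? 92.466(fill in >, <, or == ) >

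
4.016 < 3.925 False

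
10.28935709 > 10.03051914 True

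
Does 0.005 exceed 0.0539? No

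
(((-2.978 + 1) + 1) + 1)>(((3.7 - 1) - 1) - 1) False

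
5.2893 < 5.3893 True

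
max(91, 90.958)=91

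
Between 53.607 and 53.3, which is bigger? 53.607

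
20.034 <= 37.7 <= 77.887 True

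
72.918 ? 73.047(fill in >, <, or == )<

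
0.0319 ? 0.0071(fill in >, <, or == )>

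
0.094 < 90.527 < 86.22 False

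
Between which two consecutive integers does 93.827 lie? 93 and 94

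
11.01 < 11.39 True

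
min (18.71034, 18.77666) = 18.71034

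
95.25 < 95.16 False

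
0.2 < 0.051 False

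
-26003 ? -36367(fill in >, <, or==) >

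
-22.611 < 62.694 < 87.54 True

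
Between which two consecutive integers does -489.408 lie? -490 and -489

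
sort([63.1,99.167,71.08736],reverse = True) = [99.167,71.08736,63.1]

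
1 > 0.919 True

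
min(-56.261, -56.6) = -56.6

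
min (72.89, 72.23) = 72.23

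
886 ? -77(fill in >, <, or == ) >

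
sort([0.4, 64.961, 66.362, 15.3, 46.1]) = [0.4, 15.3, 46.1, 64.961, 66.362]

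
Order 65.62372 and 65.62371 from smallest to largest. 65.62371, 65.62372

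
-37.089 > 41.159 False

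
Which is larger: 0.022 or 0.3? 0.3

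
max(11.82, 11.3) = 11.82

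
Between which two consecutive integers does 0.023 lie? 0 and 1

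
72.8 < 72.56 False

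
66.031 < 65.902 False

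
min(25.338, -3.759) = -3.759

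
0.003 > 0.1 False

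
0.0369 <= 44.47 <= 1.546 False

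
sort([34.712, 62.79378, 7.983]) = [7.983, 34.712, 62.79378]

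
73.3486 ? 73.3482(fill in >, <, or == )>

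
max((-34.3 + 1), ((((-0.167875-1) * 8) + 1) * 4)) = -33.3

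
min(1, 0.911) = 0.911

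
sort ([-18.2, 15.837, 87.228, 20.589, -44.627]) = [-44.627, -18.2, 15.837, 20.589, 87.228]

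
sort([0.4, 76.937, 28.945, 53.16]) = [0.4, 28.945, 53.16, 76.937]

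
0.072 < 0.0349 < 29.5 False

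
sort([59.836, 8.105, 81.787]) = [8.105, 59.836, 81.787]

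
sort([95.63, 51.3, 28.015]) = [28.015, 51.3, 95.63]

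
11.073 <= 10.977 False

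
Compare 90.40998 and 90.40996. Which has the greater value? 90.40998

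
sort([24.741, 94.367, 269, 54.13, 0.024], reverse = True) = [269, 94.367, 54.13, 24.741, 0.024]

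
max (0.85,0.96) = 0.96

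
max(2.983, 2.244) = 2.983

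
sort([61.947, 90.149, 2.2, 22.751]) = [2.2, 22.751, 61.947, 90.149]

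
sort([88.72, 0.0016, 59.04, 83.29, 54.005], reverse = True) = [88.72, 83.29, 59.04, 54.005, 0.0016]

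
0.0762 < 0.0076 False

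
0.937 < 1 True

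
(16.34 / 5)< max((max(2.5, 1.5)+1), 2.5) True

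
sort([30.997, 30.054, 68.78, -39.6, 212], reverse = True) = [212, 68.78, 30.997, 30.054, -39.6]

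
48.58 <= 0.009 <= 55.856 False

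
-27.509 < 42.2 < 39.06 False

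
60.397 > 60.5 False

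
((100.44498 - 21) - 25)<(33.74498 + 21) True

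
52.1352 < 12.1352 False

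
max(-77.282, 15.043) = 15.043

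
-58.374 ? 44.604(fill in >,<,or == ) <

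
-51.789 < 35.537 True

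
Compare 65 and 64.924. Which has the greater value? 65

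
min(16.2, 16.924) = 16.2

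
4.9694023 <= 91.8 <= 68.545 False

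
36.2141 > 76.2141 False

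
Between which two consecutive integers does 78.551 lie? 78 and 79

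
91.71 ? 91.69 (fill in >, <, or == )>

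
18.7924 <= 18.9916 True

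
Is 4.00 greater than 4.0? No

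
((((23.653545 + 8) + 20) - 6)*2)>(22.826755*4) True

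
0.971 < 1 True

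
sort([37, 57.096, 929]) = [37, 57.096, 929]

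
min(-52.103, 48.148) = -52.103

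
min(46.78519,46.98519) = 46.78519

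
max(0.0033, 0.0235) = 0.0235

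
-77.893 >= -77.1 False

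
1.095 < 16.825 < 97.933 True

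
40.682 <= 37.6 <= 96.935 False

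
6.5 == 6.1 False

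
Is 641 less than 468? No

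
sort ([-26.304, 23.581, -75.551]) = [-75.551, -26.304, 23.581]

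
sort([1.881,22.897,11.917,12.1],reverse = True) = [22.897,12.1,11.917,1.881]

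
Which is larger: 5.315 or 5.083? 5.315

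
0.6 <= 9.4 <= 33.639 True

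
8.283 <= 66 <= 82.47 True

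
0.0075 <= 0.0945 True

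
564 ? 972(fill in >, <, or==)<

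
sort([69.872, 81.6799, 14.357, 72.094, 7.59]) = [7.59, 14.357, 69.872, 72.094, 81.6799]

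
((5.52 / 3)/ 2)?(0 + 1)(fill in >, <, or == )<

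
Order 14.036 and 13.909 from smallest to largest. 13.909, 14.036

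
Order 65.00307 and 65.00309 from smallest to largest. 65.00307, 65.00309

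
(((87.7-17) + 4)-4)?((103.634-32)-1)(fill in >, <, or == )>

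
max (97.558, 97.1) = 97.558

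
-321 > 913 False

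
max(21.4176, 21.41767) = 21.41767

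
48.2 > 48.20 False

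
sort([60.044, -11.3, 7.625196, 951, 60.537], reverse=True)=[951, 60.537, 60.044, 7.625196, -11.3]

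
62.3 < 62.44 True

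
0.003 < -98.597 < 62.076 False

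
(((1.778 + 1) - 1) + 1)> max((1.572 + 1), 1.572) True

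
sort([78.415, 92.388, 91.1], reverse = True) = [92.388, 91.1, 78.415]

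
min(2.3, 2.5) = 2.3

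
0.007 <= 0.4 True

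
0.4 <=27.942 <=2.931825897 False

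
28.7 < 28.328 False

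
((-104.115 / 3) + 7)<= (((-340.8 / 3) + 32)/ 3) True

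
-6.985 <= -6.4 True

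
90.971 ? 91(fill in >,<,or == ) <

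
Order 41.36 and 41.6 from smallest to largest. 41.36, 41.6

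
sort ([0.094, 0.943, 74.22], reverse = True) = [74.22, 0.943, 0.094]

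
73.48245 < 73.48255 True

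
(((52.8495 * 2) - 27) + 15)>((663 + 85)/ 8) True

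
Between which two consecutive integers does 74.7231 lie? 74 and 75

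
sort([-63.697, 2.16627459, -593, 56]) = [-593, -63.697, 2.16627459, 56]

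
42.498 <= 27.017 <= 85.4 False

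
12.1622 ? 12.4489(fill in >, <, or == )<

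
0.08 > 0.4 False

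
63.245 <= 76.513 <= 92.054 True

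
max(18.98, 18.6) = 18.98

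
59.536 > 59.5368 False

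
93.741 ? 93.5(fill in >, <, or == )>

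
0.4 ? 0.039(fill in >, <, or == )>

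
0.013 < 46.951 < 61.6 True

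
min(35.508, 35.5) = 35.5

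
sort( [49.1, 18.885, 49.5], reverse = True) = [49.5, 49.1, 18.885]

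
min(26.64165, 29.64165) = 26.64165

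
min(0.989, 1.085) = 0.989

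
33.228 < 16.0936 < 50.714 False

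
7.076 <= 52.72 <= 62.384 True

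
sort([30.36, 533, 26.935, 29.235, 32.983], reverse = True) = [533, 32.983, 30.36, 29.235, 26.935]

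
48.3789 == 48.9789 False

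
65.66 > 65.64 True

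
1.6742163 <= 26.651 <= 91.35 True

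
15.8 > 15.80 False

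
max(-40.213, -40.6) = -40.213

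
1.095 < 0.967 False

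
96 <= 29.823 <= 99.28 False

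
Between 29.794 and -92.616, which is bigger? 29.794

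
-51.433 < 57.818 True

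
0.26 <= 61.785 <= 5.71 False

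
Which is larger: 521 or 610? 610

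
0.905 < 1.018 True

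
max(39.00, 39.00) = 39.00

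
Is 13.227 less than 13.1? No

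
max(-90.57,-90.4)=-90.4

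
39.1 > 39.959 False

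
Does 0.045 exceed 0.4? No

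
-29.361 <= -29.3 True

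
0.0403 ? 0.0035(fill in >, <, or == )>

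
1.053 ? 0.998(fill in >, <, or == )>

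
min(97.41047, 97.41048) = 97.41047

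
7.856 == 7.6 False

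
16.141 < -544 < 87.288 False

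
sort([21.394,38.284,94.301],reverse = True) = [94.301,38.284,21.394]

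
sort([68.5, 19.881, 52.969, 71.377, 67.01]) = [19.881, 52.969, 67.01, 68.5, 71.377]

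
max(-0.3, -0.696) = -0.3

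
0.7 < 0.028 False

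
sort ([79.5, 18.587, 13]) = [13, 18.587, 79.5]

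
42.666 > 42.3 True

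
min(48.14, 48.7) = 48.14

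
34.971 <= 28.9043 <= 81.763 False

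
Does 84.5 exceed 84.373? Yes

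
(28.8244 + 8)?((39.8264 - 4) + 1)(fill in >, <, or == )<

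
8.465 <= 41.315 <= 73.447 True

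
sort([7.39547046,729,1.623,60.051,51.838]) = [1.623,7.39547046,51.838,60.051,729]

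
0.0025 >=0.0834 False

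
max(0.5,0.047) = 0.5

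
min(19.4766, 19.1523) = 19.1523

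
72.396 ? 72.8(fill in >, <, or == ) <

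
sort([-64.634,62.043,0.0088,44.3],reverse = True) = [62.043,44.3,0.0088,-64.634]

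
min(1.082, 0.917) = 0.917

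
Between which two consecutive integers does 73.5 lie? 73 and 74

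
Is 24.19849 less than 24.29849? Yes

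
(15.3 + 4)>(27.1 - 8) True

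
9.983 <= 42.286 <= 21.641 False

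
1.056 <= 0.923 False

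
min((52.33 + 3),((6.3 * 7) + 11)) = 55.1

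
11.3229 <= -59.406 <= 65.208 False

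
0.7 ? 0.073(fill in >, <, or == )>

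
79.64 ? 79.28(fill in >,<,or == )>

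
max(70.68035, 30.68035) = 70.68035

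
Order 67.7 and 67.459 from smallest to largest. 67.459, 67.7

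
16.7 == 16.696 False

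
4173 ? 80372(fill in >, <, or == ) <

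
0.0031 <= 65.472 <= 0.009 False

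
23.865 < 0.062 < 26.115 False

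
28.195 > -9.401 True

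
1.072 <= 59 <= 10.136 False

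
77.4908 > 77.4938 False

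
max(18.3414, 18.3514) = 18.3514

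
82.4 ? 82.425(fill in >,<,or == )<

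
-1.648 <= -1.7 False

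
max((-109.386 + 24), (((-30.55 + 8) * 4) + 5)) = -85.2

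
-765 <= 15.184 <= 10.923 False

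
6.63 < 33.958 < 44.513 True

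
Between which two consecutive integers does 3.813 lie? 3 and 4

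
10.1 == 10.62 False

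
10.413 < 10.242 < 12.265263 False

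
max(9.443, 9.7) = 9.7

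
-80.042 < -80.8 False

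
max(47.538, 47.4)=47.538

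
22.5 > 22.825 False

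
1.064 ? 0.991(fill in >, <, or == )>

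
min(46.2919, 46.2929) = 46.2919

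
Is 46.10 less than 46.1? No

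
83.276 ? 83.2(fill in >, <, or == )>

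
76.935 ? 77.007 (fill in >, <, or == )<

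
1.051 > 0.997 True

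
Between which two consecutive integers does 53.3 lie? 53 and 54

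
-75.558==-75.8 False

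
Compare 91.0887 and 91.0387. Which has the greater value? 91.0887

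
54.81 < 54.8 False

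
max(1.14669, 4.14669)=4.14669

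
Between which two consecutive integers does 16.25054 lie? 16 and 17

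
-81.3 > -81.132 False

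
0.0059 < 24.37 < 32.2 True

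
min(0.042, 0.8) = 0.042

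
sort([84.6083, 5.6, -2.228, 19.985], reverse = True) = [84.6083, 19.985, 5.6, -2.228]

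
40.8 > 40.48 True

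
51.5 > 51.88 False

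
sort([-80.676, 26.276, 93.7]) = [-80.676, 26.276, 93.7]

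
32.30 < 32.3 False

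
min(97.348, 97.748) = 97.348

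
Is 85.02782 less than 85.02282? No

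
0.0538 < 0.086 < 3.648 True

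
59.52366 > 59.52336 True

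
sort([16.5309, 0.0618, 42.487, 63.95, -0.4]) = [-0.4, 0.0618, 16.5309, 42.487, 63.95]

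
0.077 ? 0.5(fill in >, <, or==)<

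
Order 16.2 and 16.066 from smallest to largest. 16.066, 16.2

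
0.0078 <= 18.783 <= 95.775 True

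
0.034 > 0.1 False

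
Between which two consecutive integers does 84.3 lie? 84 and 85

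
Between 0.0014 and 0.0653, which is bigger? 0.0653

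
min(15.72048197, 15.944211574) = 15.72048197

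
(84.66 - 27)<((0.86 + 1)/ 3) False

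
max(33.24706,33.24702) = 33.24706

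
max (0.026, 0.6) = 0.6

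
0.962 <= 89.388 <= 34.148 False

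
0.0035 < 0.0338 True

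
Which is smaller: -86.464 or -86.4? -86.464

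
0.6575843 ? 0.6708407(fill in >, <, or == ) <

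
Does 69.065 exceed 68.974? Yes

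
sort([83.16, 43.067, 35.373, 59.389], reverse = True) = [83.16, 59.389, 43.067, 35.373]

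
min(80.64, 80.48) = 80.48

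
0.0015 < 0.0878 True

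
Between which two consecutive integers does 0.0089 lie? 0 and 1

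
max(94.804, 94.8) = 94.804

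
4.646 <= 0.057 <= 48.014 False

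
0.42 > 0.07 True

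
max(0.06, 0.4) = 0.4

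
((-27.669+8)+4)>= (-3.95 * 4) True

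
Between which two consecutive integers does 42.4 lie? 42 and 43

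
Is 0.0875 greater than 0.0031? Yes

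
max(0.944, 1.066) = 1.066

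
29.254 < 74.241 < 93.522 True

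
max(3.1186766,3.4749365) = 3.4749365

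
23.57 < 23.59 True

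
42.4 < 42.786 True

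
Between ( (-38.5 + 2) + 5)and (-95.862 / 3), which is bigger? ( (-38.5 + 2) + 5)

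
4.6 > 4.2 True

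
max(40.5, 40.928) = 40.928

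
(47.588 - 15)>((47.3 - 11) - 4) True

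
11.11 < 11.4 True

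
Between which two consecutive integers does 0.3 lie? 0 and 1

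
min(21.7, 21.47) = 21.47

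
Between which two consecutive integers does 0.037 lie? 0 and 1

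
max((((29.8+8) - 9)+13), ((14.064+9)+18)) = 41.8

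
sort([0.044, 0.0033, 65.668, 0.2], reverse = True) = [65.668, 0.2, 0.044, 0.0033]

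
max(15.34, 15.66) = 15.66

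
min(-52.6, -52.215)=-52.6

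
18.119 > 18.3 False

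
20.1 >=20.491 False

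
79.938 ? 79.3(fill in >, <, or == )>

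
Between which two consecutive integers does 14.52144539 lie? 14 and 15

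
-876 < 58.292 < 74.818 True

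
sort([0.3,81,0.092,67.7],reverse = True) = [81,67.7,0.3,0.092]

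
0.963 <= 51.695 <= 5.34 False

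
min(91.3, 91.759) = 91.3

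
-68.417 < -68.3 True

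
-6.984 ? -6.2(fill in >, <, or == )<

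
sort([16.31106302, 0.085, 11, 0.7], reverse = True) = [16.31106302, 11, 0.7, 0.085]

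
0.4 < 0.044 False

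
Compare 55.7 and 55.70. They are equal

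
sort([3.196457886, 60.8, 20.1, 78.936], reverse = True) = [78.936, 60.8, 20.1, 3.196457886]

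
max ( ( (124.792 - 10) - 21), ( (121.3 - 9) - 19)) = 93.792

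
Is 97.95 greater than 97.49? Yes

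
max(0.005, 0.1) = 0.1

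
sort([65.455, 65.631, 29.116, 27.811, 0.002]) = [0.002, 27.811, 29.116, 65.455, 65.631]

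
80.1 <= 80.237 True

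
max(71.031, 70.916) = 71.031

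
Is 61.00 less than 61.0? No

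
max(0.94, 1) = 1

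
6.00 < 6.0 False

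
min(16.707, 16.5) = 16.5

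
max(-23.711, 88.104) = 88.104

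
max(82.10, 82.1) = 82.1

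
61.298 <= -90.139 False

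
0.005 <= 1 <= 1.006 True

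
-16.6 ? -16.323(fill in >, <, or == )<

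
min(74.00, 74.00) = 74.00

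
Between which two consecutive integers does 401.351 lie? 401 and 402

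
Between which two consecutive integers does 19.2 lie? 19 and 20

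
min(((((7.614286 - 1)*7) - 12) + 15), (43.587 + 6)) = 49.300002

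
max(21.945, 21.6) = 21.945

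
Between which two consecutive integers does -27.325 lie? -28 and -27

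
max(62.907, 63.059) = 63.059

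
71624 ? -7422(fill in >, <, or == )>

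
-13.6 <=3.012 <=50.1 True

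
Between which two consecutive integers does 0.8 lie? 0 and 1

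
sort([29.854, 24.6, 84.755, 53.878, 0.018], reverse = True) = [84.755, 53.878, 29.854, 24.6, 0.018]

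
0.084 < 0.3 True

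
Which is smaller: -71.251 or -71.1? -71.251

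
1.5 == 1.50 True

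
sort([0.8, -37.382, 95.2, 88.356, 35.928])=[-37.382, 0.8, 35.928, 88.356, 95.2]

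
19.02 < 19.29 True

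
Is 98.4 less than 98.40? No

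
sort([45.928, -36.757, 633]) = [-36.757, 45.928, 633]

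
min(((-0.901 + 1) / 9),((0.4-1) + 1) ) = 0.011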